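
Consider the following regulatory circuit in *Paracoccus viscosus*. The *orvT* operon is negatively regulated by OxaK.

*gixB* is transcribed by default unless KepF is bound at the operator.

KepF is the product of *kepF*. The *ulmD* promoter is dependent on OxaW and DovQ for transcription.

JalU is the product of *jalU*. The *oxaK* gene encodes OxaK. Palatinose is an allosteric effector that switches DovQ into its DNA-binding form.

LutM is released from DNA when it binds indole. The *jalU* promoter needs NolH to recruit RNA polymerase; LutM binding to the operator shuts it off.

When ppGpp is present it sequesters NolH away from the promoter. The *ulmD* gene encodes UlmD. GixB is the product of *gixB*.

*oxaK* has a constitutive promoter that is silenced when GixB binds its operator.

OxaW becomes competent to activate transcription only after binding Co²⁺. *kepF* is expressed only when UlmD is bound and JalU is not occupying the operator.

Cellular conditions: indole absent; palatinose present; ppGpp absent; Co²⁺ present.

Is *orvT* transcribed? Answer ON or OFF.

Indole is absent, so LutM is active.
ppGpp is absent, so NolH is active.
With repressor LutM bound, *jalU* is not transcribed.
So JalU is not produced.
Co²⁺ is present, so OxaW is active.
Palatinose is present, so DovQ is active.
No repressor is bound and OxaW and DovQ are active, so *ulmD* is transcribed.
So UlmD is produced and active.
No repressor is bound and UlmD is active, so *kepF* is transcribed.
So KepF is produced and active.
With repressor KepF bound, *gixB* is not transcribed.
So GixB is not produced.
With no repressor bound, *oxaK* is transcribed.
So OxaK is produced and active.
With repressor OxaK bound, *orvT* is not transcribed.

OFF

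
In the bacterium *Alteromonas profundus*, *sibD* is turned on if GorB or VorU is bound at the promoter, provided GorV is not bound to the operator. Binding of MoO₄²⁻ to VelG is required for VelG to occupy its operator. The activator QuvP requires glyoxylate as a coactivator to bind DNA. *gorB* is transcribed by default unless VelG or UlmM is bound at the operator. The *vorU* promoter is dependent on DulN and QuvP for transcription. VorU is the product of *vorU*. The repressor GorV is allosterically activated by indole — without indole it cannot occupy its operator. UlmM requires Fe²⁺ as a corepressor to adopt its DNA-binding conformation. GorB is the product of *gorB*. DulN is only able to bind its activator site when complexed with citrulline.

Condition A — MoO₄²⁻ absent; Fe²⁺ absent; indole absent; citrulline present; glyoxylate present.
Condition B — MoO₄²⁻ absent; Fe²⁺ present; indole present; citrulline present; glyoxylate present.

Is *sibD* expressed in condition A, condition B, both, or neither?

Condition A:
MoO₄²⁻ is absent, so VelG is inactive.
Fe²⁺ is absent, so UlmM is inactive.
With no repressor bound, *gorB* is transcribed.
So GorB is produced and active.
Indole is absent, so GorV is inactive.
Citrulline is present, so DulN is active.
Glyoxylate is present, so QuvP is active.
No repressor is bound and DulN and QuvP are active, so *vorU* is transcribed.
So VorU is produced and active.
Activator GorB is present, so *sibD* is transcribed.
→ *sibD* is ON in A.
Condition B:
MoO₄²⁻ is absent, so VelG is inactive.
Fe²⁺ is present, so UlmM is active.
With repressor UlmM bound, *gorB* is not transcribed.
So GorB is not produced.
Indole is present, so GorV is active.
Citrulline is present, so DulN is active.
Glyoxylate is present, so QuvP is active.
No repressor is bound and DulN and QuvP are active, so *vorU* is transcribed.
So VorU is produced and active.
With repressor GorV bound, *sibD* is not transcribed.
→ *sibD* is OFF in B.

A only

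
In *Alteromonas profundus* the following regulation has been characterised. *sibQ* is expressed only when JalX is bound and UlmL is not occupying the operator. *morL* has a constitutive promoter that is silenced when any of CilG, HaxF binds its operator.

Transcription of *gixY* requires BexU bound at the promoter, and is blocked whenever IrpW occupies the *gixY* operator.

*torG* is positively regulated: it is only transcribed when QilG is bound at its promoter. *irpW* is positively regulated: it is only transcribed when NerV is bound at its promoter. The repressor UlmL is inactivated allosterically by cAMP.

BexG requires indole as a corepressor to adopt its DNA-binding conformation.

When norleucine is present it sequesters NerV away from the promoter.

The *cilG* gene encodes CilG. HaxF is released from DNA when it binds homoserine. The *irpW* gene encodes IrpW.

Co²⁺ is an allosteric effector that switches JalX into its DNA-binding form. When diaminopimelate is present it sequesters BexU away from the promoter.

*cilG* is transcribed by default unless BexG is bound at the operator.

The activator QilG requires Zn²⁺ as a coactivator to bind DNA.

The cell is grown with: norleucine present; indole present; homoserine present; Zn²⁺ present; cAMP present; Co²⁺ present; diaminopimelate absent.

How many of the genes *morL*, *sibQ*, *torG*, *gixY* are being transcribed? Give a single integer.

Indole is present, so BexG is active.
With repressor BexG bound, *cilG* is not transcribed.
So CilG is not produced.
Homoserine is present, so HaxF is inactive.
With no repressor bound, *morL* is transcribed.
→ *morL* is ON.
Co²⁺ is present, so JalX is active.
cAMP is present, so UlmL is inactive.
No repressor is bound and JalX is active, so *sibQ* is transcribed.
→ *sibQ* is ON.
Zn²⁺ is present, so QilG is active.
No repressor is bound and QilG is active, so *torG* is transcribed.
→ *torG* is ON.
Norleucine is present, so NerV is inactive.
Required activator NerV is absent, so *irpW* is not transcribed.
So IrpW is not produced.
Diaminopimelate is absent, so BexU is active.
No repressor is bound and BexU is active, so *gixY* is transcribed.
→ *gixY* is ON.
4 of the 4 genes are transcribed.

4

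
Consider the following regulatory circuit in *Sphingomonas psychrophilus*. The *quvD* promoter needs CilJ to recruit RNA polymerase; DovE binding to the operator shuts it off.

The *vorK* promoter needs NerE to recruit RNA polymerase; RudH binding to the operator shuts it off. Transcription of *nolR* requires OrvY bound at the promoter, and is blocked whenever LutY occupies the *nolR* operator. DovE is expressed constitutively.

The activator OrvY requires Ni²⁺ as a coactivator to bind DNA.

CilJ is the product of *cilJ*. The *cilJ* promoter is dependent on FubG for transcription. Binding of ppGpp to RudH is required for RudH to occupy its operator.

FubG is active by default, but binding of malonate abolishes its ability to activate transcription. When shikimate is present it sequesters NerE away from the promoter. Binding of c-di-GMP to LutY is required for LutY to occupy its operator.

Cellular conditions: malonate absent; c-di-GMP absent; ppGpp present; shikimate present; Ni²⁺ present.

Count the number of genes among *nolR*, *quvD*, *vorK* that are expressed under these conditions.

c-di-GMP is absent, so LutY is inactive.
Ni²⁺ is present, so OrvY is active.
No repressor is bound and OrvY is active, so *nolR* is transcribed.
→ *nolR* is ON.
Malonate is absent, so FubG is active.
No repressor is bound and FubG is active, so *cilJ* is transcribed.
So CilJ is produced and active.
DovE is produced constitutively and is active.
With repressor DovE bound, *quvD* is not transcribed.
→ *quvD* is OFF.
ppGpp is present, so RudH is active.
Shikimate is present, so NerE is inactive.
With repressor RudH bound, *vorK* is not transcribed.
→ *vorK* is OFF.
1 of the 3 genes is transcribed.

1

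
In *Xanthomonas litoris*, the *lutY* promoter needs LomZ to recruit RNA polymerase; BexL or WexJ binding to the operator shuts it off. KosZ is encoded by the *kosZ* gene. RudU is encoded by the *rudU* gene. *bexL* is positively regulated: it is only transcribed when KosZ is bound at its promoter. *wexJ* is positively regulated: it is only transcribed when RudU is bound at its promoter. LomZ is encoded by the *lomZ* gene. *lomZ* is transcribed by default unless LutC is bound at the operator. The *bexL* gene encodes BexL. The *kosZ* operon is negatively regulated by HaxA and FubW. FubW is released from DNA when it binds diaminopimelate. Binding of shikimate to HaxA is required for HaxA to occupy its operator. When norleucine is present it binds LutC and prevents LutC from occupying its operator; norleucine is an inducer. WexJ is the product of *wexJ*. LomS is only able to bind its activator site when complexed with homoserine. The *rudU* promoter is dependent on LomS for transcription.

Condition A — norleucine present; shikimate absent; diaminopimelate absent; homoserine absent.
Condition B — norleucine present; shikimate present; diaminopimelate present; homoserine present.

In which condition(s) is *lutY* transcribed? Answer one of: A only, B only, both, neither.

A only

Condition A:
Norleucine is present, so LutC is inactive.
With no repressor bound, *lomZ* is transcribed.
So LomZ is produced and active.
Shikimate is absent, so HaxA is inactive.
Diaminopimelate is absent, so FubW is active.
With repressor FubW bound, *kosZ* is not transcribed.
So KosZ is not produced.
Required activator KosZ is absent, so *bexL* is not transcribed.
So BexL is not produced.
Homoserine is absent, so LomS is inactive.
Required activator LomS is absent, so *rudU* is not transcribed.
So RudU is not produced.
Required activator RudU is absent, so *wexJ* is not transcribed.
So WexJ is not produced.
No repressor is bound and LomZ is active, so *lutY* is transcribed.
→ *lutY* is ON in A.
Condition B:
Norleucine is present, so LutC is inactive.
With no repressor bound, *lomZ* is transcribed.
So LomZ is produced and active.
Shikimate is present, so HaxA is active.
Diaminopimelate is present, so FubW is inactive.
With repressor HaxA bound, *kosZ* is not transcribed.
So KosZ is not produced.
Required activator KosZ is absent, so *bexL* is not transcribed.
So BexL is not produced.
Homoserine is present, so LomS is active.
No repressor is bound and LomS is active, so *rudU* is transcribed.
So RudU is produced and active.
No repressor is bound and RudU is active, so *wexJ* is transcribed.
So WexJ is produced and active.
With repressor WexJ bound, *lutY* is not transcribed.
→ *lutY* is OFF in B.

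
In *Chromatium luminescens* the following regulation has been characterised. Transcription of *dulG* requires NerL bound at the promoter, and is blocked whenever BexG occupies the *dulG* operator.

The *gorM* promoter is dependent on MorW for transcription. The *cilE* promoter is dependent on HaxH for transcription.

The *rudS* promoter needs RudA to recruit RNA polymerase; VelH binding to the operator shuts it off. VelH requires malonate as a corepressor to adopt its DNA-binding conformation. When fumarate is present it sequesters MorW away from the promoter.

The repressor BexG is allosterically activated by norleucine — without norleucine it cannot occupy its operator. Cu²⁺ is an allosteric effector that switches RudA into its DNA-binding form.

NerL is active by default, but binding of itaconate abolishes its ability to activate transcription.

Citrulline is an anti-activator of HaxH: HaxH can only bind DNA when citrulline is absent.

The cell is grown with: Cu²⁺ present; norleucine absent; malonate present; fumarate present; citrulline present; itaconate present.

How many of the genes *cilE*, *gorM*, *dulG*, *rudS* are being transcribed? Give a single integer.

Citrulline is present, so HaxH is inactive.
Required activator HaxH is absent, so *cilE* is not transcribed.
→ *cilE* is OFF.
Fumarate is present, so MorW is inactive.
Required activator MorW is absent, so *gorM* is not transcribed.
→ *gorM* is OFF.
Itaconate is present, so NerL is inactive.
Norleucine is absent, so BexG is inactive.
Required activator NerL is absent, so *dulG* is not transcribed.
→ *dulG* is OFF.
Cu²⁺ is present, so RudA is active.
Malonate is present, so VelH is active.
With repressor VelH bound, *rudS* is not transcribed.
→ *rudS* is OFF.
0 of the 4 genes are transcribed.

0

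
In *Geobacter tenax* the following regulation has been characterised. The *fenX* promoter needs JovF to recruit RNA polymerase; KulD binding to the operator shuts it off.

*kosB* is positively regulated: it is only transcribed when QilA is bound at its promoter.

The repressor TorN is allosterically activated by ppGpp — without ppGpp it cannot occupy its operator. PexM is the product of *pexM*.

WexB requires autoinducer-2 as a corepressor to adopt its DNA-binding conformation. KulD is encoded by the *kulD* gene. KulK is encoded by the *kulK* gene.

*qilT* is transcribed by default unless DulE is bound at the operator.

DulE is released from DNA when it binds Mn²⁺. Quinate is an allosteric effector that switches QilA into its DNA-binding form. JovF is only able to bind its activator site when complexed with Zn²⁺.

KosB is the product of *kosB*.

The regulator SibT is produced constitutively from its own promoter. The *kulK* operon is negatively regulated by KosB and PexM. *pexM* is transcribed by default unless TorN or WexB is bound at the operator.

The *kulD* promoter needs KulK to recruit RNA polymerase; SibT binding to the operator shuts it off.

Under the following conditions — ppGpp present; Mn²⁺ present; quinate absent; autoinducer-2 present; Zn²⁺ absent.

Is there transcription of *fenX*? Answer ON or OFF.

OFF

SibT is produced constitutively and is active.
Quinate is absent, so QilA is inactive.
Required activator QilA is absent, so *kosB* is not transcribed.
So KosB is not produced.
ppGpp is present, so TorN is active.
Autoinducer-2 is present, so WexB is active.
With repressor TorN bound, *pexM* is not transcribed.
So PexM is not produced.
With no repressor bound, *kulK* is transcribed.
So KulK is produced and active.
With repressor SibT bound, *kulD* is not transcribed.
So KulD is not produced.
Zn²⁺ is absent, so JovF is inactive.
Required activator JovF is absent, so *fenX* is not transcribed.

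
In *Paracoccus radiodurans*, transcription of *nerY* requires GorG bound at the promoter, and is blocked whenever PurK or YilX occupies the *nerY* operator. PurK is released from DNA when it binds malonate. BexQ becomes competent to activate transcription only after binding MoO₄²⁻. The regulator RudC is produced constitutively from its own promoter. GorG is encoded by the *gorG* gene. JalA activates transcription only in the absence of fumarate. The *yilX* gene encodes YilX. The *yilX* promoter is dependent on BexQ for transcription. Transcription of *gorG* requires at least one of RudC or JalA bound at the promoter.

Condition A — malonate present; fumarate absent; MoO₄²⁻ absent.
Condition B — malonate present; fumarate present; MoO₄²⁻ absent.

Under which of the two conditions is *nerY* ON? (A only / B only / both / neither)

Condition A:
Malonate is present, so PurK is inactive.
RudC is produced constitutively and is active.
Fumarate is absent, so JalA is active.
Activator RudC is present, so *gorG* is transcribed.
So GorG is produced and active.
MoO₄²⁻ is absent, so BexQ is inactive.
Required activator BexQ is absent, so *yilX* is not transcribed.
So YilX is not produced.
No repressor is bound and GorG is active, so *nerY* is transcribed.
→ *nerY* is ON in A.
Condition B:
Malonate is present, so PurK is inactive.
RudC is produced constitutively and is active.
Fumarate is present, so JalA is inactive.
Activator RudC is present, so *gorG* is transcribed.
So GorG is produced and active.
MoO₄²⁻ is absent, so BexQ is inactive.
Required activator BexQ is absent, so *yilX* is not transcribed.
So YilX is not produced.
No repressor is bound and GorG is active, so *nerY* is transcribed.
→ *nerY* is ON in B.

both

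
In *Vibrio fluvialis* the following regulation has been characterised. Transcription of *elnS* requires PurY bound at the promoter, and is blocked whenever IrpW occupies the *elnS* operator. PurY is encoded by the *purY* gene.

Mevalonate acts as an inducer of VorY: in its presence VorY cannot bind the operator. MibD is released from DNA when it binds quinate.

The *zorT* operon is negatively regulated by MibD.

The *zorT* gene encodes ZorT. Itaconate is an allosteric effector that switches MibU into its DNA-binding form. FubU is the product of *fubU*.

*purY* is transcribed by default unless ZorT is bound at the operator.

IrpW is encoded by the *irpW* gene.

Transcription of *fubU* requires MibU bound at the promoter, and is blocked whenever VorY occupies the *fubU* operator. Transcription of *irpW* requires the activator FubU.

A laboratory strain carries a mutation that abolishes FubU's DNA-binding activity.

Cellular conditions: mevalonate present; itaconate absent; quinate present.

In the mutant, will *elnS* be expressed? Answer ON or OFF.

OFF

Quinate is present, so MibD is inactive.
With no repressor bound, *zorT* is transcribed.
So ZorT is produced and active.
With repressor ZorT bound, *purY* is not transcribed.
So PurY is not produced.
FubU is non-functional in this strain, so it has no effect.
Required activator FubU is absent, so *irpW* is not transcribed.
So IrpW is not produced.
Required activator PurY is absent, so *elnS* is not transcribed.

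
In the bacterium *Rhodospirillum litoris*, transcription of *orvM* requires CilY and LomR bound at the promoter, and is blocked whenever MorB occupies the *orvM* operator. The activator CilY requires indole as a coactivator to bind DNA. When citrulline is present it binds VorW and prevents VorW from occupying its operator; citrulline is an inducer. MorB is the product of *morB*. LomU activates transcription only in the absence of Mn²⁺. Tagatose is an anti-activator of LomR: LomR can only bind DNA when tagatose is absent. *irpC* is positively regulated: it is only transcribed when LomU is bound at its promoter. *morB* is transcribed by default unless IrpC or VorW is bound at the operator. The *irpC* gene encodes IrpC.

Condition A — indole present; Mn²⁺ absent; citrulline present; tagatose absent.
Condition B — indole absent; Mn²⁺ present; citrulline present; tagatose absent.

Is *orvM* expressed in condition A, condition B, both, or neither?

A only

Condition A:
Indole is present, so CilY is active.
Mn²⁺ is absent, so LomU is active.
No repressor is bound and LomU is active, so *irpC* is transcribed.
So IrpC is produced and active.
Citrulline is present, so VorW is inactive.
With repressor IrpC bound, *morB* is not transcribed.
So MorB is not produced.
Tagatose is absent, so LomR is active.
No repressor is bound and CilY and LomR are active, so *orvM* is transcribed.
→ *orvM* is ON in A.
Condition B:
Indole is absent, so CilY is inactive.
Mn²⁺ is present, so LomU is inactive.
Required activator LomU is absent, so *irpC* is not transcribed.
So IrpC is not produced.
Citrulline is present, so VorW is inactive.
With no repressor bound, *morB* is transcribed.
So MorB is produced and active.
Tagatose is absent, so LomR is active.
With repressor MorB bound, *orvM* is not transcribed.
→ *orvM* is OFF in B.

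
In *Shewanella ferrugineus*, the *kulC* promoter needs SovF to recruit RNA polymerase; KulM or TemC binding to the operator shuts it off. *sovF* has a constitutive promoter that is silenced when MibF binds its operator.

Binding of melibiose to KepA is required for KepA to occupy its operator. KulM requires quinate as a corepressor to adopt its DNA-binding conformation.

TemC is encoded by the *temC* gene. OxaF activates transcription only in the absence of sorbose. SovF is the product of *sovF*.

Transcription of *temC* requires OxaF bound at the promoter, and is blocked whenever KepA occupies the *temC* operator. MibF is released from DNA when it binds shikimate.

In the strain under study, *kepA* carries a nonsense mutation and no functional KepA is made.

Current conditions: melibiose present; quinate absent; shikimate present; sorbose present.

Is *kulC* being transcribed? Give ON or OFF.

ON

Quinate is absent, so KulM is inactive.
Shikimate is present, so MibF is inactive.
With no repressor bound, *sovF* is transcribed.
So SovF is produced and active.
KepA is non-functional in this strain, so it has no effect.
Sorbose is present, so OxaF is inactive.
Required activator OxaF is absent, so *temC* is not transcribed.
So TemC is not produced.
No repressor is bound and SovF is active, so *kulC* is transcribed.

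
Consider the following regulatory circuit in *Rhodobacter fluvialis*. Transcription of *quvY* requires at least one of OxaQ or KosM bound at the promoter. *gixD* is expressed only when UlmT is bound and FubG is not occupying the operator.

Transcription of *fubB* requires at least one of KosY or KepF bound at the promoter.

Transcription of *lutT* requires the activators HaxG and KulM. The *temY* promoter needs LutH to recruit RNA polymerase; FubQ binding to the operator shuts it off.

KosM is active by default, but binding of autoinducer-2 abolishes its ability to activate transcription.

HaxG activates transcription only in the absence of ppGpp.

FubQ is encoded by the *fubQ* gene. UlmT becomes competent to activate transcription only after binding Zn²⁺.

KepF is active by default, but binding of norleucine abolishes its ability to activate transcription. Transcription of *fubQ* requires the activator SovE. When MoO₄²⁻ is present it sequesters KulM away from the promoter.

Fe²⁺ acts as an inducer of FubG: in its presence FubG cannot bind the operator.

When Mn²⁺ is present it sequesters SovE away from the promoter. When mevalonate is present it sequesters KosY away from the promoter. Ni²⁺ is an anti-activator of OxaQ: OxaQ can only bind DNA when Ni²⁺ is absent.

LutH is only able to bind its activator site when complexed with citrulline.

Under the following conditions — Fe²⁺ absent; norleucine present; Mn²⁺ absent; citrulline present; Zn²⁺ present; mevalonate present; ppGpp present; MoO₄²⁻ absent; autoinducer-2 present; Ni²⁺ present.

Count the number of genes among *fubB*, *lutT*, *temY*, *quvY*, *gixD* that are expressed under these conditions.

0

Mevalonate is present, so KosY is inactive.
Norleucine is present, so KepF is inactive.
No activator is available at the *fubB* promoter, so *fubB* is not transcribed.
→ *fubB* is OFF.
ppGpp is present, so HaxG is inactive.
MoO₄²⁻ is absent, so KulM is active.
Required activator HaxG is absent, so *lutT* is not transcribed.
→ *lutT* is OFF.
Mn²⁺ is absent, so SovE is active.
No repressor is bound and SovE is active, so *fubQ* is transcribed.
So FubQ is produced and active.
Citrulline is present, so LutH is active.
With repressor FubQ bound, *temY* is not transcribed.
→ *temY* is OFF.
Ni²⁺ is present, so OxaQ is inactive.
Autoinducer-2 is present, so KosM is inactive.
No activator is available at the *quvY* promoter, so *quvY* is not transcribed.
→ *quvY* is OFF.
Zn²⁺ is present, so UlmT is active.
Fe²⁺ is absent, so FubG is active.
With repressor FubG bound, *gixD* is not transcribed.
→ *gixD* is OFF.
0 of the 5 genes are transcribed.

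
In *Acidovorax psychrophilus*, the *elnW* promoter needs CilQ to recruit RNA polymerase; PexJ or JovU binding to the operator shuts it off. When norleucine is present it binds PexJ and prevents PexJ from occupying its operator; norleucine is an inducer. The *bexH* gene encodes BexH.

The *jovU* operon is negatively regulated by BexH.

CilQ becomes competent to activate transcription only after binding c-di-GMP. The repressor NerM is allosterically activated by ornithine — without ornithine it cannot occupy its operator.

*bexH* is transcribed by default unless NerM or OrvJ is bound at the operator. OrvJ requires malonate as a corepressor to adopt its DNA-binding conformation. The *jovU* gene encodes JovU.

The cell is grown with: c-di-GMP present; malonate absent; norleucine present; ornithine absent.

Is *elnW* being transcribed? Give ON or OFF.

ON

Norleucine is present, so PexJ is inactive.
c-di-GMP is present, so CilQ is active.
Ornithine is absent, so NerM is inactive.
Malonate is absent, so OrvJ is inactive.
With no repressor bound, *bexH* is transcribed.
So BexH is produced and active.
With repressor BexH bound, *jovU* is not transcribed.
So JovU is not produced.
No repressor is bound and CilQ is active, so *elnW* is transcribed.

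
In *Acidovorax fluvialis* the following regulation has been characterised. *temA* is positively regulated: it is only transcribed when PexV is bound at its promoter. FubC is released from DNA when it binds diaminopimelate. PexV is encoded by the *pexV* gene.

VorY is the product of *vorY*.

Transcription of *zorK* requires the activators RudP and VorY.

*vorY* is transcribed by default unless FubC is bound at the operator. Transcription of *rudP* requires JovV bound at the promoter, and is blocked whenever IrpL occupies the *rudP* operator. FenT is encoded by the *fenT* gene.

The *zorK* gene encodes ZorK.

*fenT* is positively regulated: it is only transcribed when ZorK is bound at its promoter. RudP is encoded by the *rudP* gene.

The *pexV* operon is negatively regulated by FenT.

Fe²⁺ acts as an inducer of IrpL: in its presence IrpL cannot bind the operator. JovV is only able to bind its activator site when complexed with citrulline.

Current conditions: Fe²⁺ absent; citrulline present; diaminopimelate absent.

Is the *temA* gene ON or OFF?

Citrulline is present, so JovV is active.
Fe²⁺ is absent, so IrpL is active.
With repressor IrpL bound, *rudP* is not transcribed.
So RudP is not produced.
Diaminopimelate is absent, so FubC is active.
With repressor FubC bound, *vorY* is not transcribed.
So VorY is not produced.
Required activator RudP is absent, so *zorK* is not transcribed.
So ZorK is not produced.
Required activator ZorK is absent, so *fenT* is not transcribed.
So FenT is not produced.
With no repressor bound, *pexV* is transcribed.
So PexV is produced and active.
No repressor is bound and PexV is active, so *temA* is transcribed.

ON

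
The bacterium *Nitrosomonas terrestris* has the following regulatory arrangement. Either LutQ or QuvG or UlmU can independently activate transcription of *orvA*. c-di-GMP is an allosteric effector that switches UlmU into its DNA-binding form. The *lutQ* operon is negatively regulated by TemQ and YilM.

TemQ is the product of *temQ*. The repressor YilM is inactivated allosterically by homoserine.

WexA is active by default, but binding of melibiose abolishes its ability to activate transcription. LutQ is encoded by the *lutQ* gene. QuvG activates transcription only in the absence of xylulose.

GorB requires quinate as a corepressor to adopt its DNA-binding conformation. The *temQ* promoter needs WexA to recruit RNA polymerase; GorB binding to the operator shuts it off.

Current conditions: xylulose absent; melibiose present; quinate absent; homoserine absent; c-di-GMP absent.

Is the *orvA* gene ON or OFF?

Melibiose is present, so WexA is inactive.
Quinate is absent, so GorB is inactive.
Required activator WexA is absent, so *temQ* is not transcribed.
So TemQ is not produced.
Homoserine is absent, so YilM is active.
With repressor YilM bound, *lutQ* is not transcribed.
So LutQ is not produced.
Xylulose is absent, so QuvG is active.
c-di-GMP is absent, so UlmU is inactive.
Activator QuvG is present, so *orvA* is transcribed.

ON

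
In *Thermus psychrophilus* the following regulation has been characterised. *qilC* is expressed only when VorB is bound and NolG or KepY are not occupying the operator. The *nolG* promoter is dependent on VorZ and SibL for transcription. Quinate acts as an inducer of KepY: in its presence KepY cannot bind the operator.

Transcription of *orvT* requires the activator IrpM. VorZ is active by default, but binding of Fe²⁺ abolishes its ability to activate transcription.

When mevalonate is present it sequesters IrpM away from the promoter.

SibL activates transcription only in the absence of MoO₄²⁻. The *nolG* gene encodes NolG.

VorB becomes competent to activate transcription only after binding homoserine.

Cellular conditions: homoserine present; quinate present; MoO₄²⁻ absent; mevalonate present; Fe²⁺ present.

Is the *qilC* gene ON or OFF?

ON

Fe²⁺ is present, so VorZ is inactive.
MoO₄²⁻ is absent, so SibL is active.
Required activator VorZ is absent, so *nolG* is not transcribed.
So NolG is not produced.
Quinate is present, so KepY is inactive.
Homoserine is present, so VorB is active.
No repressor is bound and VorB is active, so *qilC* is transcribed.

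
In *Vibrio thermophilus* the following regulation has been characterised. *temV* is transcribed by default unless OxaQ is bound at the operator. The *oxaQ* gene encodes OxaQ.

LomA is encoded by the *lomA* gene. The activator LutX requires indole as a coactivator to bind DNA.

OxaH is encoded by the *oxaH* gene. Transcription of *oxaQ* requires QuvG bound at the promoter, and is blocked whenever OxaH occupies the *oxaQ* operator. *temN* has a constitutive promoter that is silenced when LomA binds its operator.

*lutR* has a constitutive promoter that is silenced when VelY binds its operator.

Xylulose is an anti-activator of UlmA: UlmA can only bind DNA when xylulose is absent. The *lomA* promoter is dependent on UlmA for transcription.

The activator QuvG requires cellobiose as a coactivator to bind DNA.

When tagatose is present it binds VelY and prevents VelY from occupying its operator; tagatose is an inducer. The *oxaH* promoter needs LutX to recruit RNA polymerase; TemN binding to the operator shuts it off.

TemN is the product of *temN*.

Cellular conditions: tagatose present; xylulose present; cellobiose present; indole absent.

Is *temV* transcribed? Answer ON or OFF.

Xylulose is present, so UlmA is inactive.
Required activator UlmA is absent, so *lomA* is not transcribed.
So LomA is not produced.
With no repressor bound, *temN* is transcribed.
So TemN is produced and active.
Indole is absent, so LutX is inactive.
With repressor TemN bound, *oxaH* is not transcribed.
So OxaH is not produced.
Cellobiose is present, so QuvG is active.
No repressor is bound and QuvG is active, so *oxaQ* is transcribed.
So OxaQ is produced and active.
With repressor OxaQ bound, *temV* is not transcribed.

OFF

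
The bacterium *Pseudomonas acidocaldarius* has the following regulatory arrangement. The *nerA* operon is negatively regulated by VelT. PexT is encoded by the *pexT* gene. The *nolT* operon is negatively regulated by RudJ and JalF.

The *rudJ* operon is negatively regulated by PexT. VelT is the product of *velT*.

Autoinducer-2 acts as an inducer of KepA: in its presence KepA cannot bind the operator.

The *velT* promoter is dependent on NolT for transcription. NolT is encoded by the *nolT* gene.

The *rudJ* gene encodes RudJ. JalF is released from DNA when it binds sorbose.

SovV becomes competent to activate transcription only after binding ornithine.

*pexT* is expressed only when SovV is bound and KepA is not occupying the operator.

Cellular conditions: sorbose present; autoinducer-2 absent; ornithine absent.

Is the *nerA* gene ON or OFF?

Autoinducer-2 is absent, so KepA is active.
Ornithine is absent, so SovV is inactive.
With repressor KepA bound, *pexT* is not transcribed.
So PexT is not produced.
With no repressor bound, *rudJ* is transcribed.
So RudJ is produced and active.
Sorbose is present, so JalF is inactive.
With repressor RudJ bound, *nolT* is not transcribed.
So NolT is not produced.
Required activator NolT is absent, so *velT* is not transcribed.
So VelT is not produced.
With no repressor bound, *nerA* is transcribed.

ON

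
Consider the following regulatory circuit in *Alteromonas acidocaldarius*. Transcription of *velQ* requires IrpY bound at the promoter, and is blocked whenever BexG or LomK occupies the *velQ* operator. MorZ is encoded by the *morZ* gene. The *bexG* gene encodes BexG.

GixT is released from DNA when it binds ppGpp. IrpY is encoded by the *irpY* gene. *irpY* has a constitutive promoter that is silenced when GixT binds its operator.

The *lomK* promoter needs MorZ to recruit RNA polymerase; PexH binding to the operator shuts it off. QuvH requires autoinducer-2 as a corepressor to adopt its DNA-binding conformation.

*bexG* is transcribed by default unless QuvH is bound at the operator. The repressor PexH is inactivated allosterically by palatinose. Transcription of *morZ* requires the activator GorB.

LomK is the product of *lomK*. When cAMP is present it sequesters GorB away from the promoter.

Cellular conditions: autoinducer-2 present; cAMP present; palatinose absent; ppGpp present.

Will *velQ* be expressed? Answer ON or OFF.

Autoinducer-2 is present, so QuvH is active.
With repressor QuvH bound, *bexG* is not transcribed.
So BexG is not produced.
ppGpp is present, so GixT is inactive.
With no repressor bound, *irpY* is transcribed.
So IrpY is produced and active.
cAMP is present, so GorB is inactive.
Required activator GorB is absent, so *morZ* is not transcribed.
So MorZ is not produced.
Palatinose is absent, so PexH is active.
With repressor PexH bound, *lomK* is not transcribed.
So LomK is not produced.
No repressor is bound and IrpY is active, so *velQ* is transcribed.

ON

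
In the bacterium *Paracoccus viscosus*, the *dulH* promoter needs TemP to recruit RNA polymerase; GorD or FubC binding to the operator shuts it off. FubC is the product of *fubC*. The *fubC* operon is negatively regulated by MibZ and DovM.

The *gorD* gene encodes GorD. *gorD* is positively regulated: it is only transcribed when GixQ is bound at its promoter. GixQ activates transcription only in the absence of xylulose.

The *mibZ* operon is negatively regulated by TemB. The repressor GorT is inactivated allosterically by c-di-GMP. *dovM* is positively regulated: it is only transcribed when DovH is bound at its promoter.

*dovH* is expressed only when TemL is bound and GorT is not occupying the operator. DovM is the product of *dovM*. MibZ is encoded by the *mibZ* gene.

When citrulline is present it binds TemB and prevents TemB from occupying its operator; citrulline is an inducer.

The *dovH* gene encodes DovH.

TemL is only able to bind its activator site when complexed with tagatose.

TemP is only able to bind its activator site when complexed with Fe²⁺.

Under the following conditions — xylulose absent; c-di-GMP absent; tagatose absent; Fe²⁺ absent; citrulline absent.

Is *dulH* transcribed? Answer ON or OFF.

OFF

Fe²⁺ is absent, so TemP is inactive.
Xylulose is absent, so GixQ is active.
No repressor is bound and GixQ is active, so *gorD* is transcribed.
So GorD is produced and active.
Citrulline is absent, so TemB is active.
With repressor TemB bound, *mibZ* is not transcribed.
So MibZ is not produced.
Tagatose is absent, so TemL is inactive.
c-di-GMP is absent, so GorT is active.
With repressor GorT bound, *dovH* is not transcribed.
So DovH is not produced.
Required activator DovH is absent, so *dovM* is not transcribed.
So DovM is not produced.
With no repressor bound, *fubC* is transcribed.
So FubC is produced and active.
With repressor GorD bound, *dulH* is not transcribed.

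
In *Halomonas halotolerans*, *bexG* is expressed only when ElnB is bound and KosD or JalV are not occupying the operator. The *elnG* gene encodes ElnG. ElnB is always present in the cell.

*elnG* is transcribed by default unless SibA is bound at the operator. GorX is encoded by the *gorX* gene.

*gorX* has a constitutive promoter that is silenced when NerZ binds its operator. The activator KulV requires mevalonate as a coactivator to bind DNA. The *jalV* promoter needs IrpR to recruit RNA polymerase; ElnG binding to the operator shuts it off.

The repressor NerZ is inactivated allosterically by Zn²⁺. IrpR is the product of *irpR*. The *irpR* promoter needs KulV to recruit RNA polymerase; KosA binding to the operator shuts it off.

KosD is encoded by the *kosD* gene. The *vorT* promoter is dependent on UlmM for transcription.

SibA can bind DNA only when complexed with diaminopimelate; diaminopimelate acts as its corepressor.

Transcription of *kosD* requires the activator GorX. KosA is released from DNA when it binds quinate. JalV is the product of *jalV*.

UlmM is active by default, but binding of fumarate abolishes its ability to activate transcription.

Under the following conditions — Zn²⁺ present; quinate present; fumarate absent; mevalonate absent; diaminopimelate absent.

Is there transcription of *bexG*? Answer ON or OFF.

Zn²⁺ is present, so NerZ is inactive.
With no repressor bound, *gorX* is transcribed.
So GorX is produced and active.
No repressor is bound and GorX is active, so *kosD* is transcribed.
So KosD is produced and active.
Diaminopimelate is absent, so SibA is inactive.
With no repressor bound, *elnG* is transcribed.
So ElnG is produced and active.
Quinate is present, so KosA is inactive.
Mevalonate is absent, so KulV is inactive.
Required activator KulV is absent, so *irpR* is not transcribed.
So IrpR is not produced.
With repressor ElnG bound, *jalV* is not transcribed.
So JalV is not produced.
ElnB is produced constitutively and is active.
With repressor KosD bound, *bexG* is not transcribed.

OFF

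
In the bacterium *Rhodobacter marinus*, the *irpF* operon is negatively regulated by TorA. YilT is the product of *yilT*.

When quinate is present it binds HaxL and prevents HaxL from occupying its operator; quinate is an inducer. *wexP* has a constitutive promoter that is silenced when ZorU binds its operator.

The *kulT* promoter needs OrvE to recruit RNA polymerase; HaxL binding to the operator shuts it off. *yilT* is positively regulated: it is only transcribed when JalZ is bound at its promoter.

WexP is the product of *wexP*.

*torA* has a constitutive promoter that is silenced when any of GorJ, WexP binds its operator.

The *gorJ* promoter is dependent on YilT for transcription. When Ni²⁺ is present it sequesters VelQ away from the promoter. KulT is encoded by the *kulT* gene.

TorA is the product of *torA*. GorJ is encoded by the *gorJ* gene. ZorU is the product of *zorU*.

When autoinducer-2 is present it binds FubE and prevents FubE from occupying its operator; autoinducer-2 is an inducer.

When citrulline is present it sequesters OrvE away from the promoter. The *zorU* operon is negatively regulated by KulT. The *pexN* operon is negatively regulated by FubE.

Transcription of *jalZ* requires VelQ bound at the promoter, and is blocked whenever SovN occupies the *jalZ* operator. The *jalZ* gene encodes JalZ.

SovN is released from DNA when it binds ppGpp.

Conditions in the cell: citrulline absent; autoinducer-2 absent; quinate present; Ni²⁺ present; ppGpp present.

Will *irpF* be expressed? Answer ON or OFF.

ON

Ni²⁺ is present, so VelQ is inactive.
ppGpp is present, so SovN is inactive.
Required activator VelQ is absent, so *jalZ* is not transcribed.
So JalZ is not produced.
Required activator JalZ is absent, so *yilT* is not transcribed.
So YilT is not produced.
Required activator YilT is absent, so *gorJ* is not transcribed.
So GorJ is not produced.
Quinate is present, so HaxL is inactive.
Citrulline is absent, so OrvE is active.
No repressor is bound and OrvE is active, so *kulT* is transcribed.
So KulT is produced and active.
With repressor KulT bound, *zorU* is not transcribed.
So ZorU is not produced.
With no repressor bound, *wexP* is transcribed.
So WexP is produced and active.
With repressor WexP bound, *torA* is not transcribed.
So TorA is not produced.
With no repressor bound, *irpF* is transcribed.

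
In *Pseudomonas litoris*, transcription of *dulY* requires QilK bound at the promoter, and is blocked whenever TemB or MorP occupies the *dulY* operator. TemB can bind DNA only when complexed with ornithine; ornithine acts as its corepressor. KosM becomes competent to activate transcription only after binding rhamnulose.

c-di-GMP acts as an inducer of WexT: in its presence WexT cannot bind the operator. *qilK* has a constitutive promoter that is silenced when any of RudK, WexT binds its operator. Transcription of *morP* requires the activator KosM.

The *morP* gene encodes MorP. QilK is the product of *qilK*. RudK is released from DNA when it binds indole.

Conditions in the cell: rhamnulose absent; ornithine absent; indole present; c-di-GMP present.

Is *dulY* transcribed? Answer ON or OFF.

Ornithine is absent, so TemB is inactive.
Indole is present, so RudK is inactive.
c-di-GMP is present, so WexT is inactive.
With no repressor bound, *qilK* is transcribed.
So QilK is produced and active.
Rhamnulose is absent, so KosM is inactive.
Required activator KosM is absent, so *morP* is not transcribed.
So MorP is not produced.
No repressor is bound and QilK is active, so *dulY* is transcribed.

ON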